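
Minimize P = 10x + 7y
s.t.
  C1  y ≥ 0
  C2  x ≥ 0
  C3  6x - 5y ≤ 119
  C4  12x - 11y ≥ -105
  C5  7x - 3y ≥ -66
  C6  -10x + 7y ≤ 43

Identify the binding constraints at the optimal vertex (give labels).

C1 and C2

Feasible corners and P = 10x + 7y:
  (0, 0) → P = 0
  (119/6, 0) → P = 595/3
  (0, 43/7) → P = 43
  (917/3, 343) → P = 16373/3
  (131/13, 267/13) → P = 3179/13

The minimum is at (0, 0). Substituting into each constraint, equality holds for C1 and C2; the remaining constraints have slack.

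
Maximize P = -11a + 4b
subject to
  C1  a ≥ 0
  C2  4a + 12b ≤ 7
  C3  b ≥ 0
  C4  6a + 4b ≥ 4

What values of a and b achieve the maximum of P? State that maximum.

Extreme points and P = -11a + 4b:
  (7/4, 0) → P = -77/4
  (5/14, 13/28) → P = -29/14
  (2/3, 0) → P = -22/3

The binding constraints are 4a + 12b = 7 and 6a + 4b = 4.
Solving simultaneously gives a = 5/14, b = 13/28.

a = 5/14, b = 13/28, maximum P = -29/14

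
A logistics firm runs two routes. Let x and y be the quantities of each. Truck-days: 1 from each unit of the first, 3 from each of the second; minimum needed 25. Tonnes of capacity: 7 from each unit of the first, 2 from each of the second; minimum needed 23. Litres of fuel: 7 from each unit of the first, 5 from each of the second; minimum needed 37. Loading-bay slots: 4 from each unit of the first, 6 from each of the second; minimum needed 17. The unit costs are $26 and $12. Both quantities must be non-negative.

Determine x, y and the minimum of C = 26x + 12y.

x = 1, y = 8, minimum C = 122

Extreme points and C = 26x + 12y:
  (0, 23/2) → C = 138
  (25, 0) → C = 650
  (1, 8) → C = 122
The feasible region is unbounded (it extends along (0, 1), (1, 0)), but C strictly increases along every unbounded feasible direction, so there is no improving ray and the minimum is attained at a vertex.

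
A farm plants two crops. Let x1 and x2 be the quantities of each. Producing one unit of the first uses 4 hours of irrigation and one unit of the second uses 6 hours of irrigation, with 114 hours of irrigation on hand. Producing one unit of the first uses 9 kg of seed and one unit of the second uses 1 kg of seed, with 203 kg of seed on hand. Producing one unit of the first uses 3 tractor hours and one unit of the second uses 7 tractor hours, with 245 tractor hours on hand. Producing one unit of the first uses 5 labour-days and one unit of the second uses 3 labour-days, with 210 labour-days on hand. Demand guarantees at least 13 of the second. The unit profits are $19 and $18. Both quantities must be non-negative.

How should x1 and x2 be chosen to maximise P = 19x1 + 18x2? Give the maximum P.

x1 = 9, x2 = 13, maximum P = 405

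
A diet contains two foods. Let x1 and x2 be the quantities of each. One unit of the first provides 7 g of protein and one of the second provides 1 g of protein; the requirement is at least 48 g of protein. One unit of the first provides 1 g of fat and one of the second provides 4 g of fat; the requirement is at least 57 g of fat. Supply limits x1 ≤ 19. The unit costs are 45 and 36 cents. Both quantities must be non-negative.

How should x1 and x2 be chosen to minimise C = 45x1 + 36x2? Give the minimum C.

Vertices and C = 45x1 + 36x2:
  (0, 48) → C = 1728
  (5, 13) → C = 693
  (19, 19/2) → C = 1197
The feasible region is unbounded (it extends along (0, 1)), but C strictly increases along every unbounded feasible direction, so there is no improving ray and the minimum is attained at a vertex.

At the optimal vertex, 7x1 + x2 = 48 and x1 + 4x2 = 57.
Solving simultaneously gives x1 = 5, x2 = 13.

x1 = 5, x2 = 13, minimum C = 693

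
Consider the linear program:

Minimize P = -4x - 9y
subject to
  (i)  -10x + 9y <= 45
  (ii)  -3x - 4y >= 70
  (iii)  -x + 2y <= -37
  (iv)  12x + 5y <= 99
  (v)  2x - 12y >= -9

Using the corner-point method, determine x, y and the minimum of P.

Vertices and P = -4x - 9y:
  (-423/11, -415/11) → P = 5427/11
  (4/5, -181/10) → P = 1597/10
  (746/33, -379/11) → P = 659/3
The feasible region is unbounded (it extends along (5, -12), (-9, -10)), but P strictly increases along every unbounded feasible direction, so there is no improving ray and the minimum is attained at a vertex.

The binding constraints are -3x - 4y = 70 and -x + 2y = -37.
Solving simultaneously gives x = 4/5, y = -181/10.

x = 4/5, y = -181/10, minimum P = 1597/10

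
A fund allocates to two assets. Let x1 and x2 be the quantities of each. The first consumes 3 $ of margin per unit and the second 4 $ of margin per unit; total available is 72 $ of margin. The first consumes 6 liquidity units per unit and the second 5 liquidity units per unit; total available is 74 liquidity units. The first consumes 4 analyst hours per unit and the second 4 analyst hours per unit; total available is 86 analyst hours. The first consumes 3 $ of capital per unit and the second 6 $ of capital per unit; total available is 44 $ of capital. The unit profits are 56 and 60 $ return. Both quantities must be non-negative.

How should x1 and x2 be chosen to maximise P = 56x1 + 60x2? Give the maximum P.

x1 = 32/3, x2 = 2, maximum P = 2152/3

Vertices and P = 56x1 + 60x2:
  (0, 0) → P = 0
  (0, 22/3) → P = 440
  (37/3, 0) → P = 2072/3
  (32/3, 2) → P = 2152/3

At the optimal vertex, 6x1 + 5x2 = 74 and 3x1 + 6x2 = 44.
Solving simultaneously gives x1 = 32/3, x2 = 2.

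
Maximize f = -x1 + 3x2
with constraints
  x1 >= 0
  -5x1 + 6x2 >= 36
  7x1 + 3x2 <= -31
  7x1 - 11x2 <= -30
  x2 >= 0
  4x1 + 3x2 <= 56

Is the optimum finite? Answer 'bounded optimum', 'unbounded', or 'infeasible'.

The boundaries x1 = 0 and -5x1 + 6x2 = 36 meet at (0, 6), but that point violates 7x1 + 3x2 ≤ -31. Every candidate vertex is excluded by some other constraint, so the feasible region is empty.

infeasible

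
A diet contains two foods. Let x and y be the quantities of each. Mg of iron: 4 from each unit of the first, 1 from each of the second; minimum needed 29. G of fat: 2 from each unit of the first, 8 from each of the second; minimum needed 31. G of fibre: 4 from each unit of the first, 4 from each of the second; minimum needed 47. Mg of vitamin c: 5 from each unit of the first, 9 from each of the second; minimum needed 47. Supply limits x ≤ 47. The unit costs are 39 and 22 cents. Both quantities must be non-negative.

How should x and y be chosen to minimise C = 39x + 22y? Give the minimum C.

x = 23/4, y = 6, minimum C = 1425/4

Corner points and C = 39x + 22y:
  (0, 29) → C = 638
  (31/2, 0) → C = 1209/2
  (47, 0) → C = 1833
  (23/4, 6) → C = 1425/4
  (21/2, 5/4) → C = 437
The feasible region is unbounded (it extends along (0, 1)), but C strictly increases along every unbounded feasible direction, so there is no improving ray and the minimum is attained at a vertex.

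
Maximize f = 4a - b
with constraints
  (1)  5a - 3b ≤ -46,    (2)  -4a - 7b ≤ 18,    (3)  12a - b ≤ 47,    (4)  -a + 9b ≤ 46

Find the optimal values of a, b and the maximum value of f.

a = -46/7, b = 92/21, maximum f = -92/3

Corner points and f = 4a - b:
  (-8, 2) → f = -34
  (-46/7, 92/21) → f = -92/3
  (-484/43, 166/43) → f = -2102/43

The optimum lies where 5a - 3b = -46 and -a + 9b = 46.
Solving simultaneously gives a = -46/7, b = 92/21.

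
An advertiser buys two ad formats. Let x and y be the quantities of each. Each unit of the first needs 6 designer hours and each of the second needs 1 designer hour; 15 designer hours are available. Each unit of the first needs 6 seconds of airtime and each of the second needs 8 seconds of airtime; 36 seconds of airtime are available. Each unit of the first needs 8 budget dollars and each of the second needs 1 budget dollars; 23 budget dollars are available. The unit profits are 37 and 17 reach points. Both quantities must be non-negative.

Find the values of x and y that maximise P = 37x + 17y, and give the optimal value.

x = 2, y = 3, maximum P = 125

The binding constraints are 6x + y = 15 and 6x + 8y = 36.
Solving simultaneously gives x = 2, y = 3.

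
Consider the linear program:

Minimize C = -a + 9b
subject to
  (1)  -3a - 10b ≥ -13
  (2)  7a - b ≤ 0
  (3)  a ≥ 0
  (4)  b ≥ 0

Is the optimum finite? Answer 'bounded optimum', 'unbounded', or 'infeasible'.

bounded optimum

Feasible corners and C = -a + 9b:
  (13/73, 91/73) → C = 806/73
  (0, 13/10) → C = 117/10
  (0, 0) → C = 0
The feasible region has finitely many vertices and no improving ray; the minimum is 0 at (0, 0).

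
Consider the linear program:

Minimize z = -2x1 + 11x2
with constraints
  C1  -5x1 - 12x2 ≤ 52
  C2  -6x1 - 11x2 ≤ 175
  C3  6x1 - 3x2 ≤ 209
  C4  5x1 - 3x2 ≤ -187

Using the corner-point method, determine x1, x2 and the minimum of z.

x1 = -32, x2 = 9, minimum z = 163

The feasible region is unbounded (it extends along (-11, 6), (1, 2)), but z strictly increases along every unbounded feasible direction, so there is no improving ray and the minimum is attained at a vertex.

At the optimal vertex, -5x1 - 12x2 = 52 and 5x1 - 3x2 = -187.
Solving simultaneously gives x1 = -32, x2 = 9.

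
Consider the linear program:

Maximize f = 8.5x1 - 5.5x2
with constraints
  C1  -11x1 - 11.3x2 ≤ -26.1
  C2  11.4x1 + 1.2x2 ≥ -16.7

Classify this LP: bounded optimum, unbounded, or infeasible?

From the feasible point (-22003/11562, 24062/5781), moving in the direction (11.3, -11) keeps every constraint satisfied while f increases without bound.

unbounded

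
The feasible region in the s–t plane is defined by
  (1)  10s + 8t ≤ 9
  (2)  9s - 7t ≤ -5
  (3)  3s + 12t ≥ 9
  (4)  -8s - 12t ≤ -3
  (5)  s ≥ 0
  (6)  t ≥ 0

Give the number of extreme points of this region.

Pairwise boundary intersections that survive every other constraint:
  (23/142, 131/142)
  (0, 9/8)
  (1/43, 32/43)
  (0, 3/4)

4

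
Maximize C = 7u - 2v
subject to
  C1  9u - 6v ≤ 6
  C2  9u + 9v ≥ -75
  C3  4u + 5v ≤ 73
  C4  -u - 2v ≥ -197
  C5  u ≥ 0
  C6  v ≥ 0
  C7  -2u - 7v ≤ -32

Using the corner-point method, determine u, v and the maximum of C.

u = 156/23, v = 211/23, maximum C = 670/23

Feasible corners and C = 7u - 2v:
  (156/23, 211/23) → C = 670/23
  (78/25, 92/25) → C = 362/25
  (0, 73/5) → C = -146/5
  (0, 32/7) → C = -64/7

The binding constraints are 9u - 6v = 6 and 4u + 5v = 73.
Solving simultaneously gives u = 156/23, v = 211/23.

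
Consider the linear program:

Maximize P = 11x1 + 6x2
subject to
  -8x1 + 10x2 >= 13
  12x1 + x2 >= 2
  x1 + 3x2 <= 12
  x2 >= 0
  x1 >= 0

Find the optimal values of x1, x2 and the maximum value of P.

At the optimal vertex, -8x1 + 10x2 = 13 and x1 + 3x2 = 12.
Solving simultaneously gives x1 = 81/34, x2 = 109/34.

x1 = 81/34, x2 = 109/34, maximum P = 1545/34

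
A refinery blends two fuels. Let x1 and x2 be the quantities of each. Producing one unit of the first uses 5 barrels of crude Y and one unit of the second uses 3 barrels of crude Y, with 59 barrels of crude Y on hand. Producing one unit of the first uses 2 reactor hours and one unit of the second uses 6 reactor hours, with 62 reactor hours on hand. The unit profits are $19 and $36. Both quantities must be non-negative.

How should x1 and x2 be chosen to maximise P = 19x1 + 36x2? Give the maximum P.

Extreme points and P = 19x1 + 36x2:
  (0, 0) → P = 0
  (0, 31/3) → P = 372
  (59/5, 0) → P = 1121/5
  (7, 8) → P = 421

At the optimal vertex, 5x1 + 3x2 = 59 and 2x1 + 6x2 = 62.
Solving simultaneously gives x1 = 7, x2 = 8.

x1 = 7, x2 = 8, maximum P = 421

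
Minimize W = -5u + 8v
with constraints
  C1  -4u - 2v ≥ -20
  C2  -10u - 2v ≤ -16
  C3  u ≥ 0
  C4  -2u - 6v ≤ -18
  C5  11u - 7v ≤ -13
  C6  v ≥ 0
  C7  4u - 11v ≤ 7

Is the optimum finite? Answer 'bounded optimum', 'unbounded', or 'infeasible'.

bounded optimum

Vertices and W = -5u + 8v:
  (0, 10) → W = 80
  (57/25, 136/25) → W = 803/25
  (0, 8) → W = 64
  (43/46, 153/46) → W = 1009/46
The feasible region has finitely many vertices and no improving ray; the minimum is 1009/46 at (43/46, 153/46).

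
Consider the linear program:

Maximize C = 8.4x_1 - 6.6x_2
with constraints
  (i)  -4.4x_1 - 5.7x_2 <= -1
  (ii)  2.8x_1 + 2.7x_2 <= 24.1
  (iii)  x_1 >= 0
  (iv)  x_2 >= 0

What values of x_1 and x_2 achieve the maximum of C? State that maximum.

x_1 = 241/28, x_2 = 0, maximum C = 723/10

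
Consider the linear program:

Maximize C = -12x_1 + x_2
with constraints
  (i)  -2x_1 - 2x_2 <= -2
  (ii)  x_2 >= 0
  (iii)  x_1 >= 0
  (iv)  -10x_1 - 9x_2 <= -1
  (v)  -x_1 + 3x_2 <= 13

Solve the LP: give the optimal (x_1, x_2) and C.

x_1 = 0, x_2 = 13/3, maximum C = 13/3

Corner points and C = -12x_1 + x_2:
  (1, 0) → C = -12
  (0, 1) → C = 1
  (0, 13/3) → C = 13/3
The feasible region is unbounded (it extends along (3, 1), (1, 0)), but C strictly decreases along every unbounded feasible direction, so there is no improving ray and the maximum is attained at a vertex.

The optimum lies where x_1 = 0 and -x_1 + 3x_2 = 13.
Solving simultaneously gives x_1 = 0, x_2 = 13/3.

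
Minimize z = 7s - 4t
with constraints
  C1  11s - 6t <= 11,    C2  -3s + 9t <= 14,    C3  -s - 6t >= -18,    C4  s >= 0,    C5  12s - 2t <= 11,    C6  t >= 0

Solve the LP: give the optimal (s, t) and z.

s = 0, t = 14/9, minimum z = -56/9

Extreme points and z = 7s - 4t:
  (0, 14/9) → z = -56/9
  (127/102, 67/34) → z = 5/6
  (0, 0) → z = 0
  (11/12, 0) → z = 77/12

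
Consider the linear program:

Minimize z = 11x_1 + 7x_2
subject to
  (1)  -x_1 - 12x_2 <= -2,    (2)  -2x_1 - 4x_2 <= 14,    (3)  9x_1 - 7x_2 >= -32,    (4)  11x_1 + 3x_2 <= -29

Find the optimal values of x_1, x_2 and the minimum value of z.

x_1 = -74/23, x_2 = 10/23, minimum z = -744/23

Feasible corners and z = 11x_1 + 7x_2:
  (-74/23, 10/23) → z = -744/23
  (-118/43, 17/43) → z = -1179/43
  (-23/8, 7/8) → z = -51/2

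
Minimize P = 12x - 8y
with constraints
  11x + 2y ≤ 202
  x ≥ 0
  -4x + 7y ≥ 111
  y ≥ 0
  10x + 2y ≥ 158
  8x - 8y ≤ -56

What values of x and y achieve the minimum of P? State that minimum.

x = 0, y = 101, minimum P = -808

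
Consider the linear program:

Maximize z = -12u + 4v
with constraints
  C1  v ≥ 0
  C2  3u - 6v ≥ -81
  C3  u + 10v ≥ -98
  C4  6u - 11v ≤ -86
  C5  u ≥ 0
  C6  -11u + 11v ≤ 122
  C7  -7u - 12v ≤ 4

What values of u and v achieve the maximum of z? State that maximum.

u = 0, v = 122/11, maximum z = 488/11

Corner points and z = -12u + 4v:
  (125, 76) → z = -1196
  (53/11, 175/11) → z = 64/11
  (0, 86/11) → z = 344/11
  (0, 122/11) → z = 488/11

The optimum lies where u = 0 and -11u + 11v = 122.
Solving simultaneously gives u = 0, v = 122/11.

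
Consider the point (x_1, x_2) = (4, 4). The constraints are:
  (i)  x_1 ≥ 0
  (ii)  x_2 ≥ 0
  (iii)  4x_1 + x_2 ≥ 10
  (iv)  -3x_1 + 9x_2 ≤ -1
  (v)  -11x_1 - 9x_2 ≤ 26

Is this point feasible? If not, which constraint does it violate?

Constraint (iv): -3x_1 + 9x_2 = 24, which is not ≤ -1. All other constraints are satisfied.

not feasible — violates (iv)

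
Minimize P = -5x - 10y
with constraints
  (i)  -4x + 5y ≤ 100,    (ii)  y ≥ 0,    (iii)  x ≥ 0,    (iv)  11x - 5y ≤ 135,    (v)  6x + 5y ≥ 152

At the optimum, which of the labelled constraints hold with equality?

(i) and (iv)

Vertices and P = -5x - 10y:
  (235/7, 328/7) → P = -4455/7
  (26/5, 604/25) → P = -1338/5
  (287/17, 862/85) → P = -3159/17

The minimum is at (235/7, 328/7). Substituting into each constraint, equality holds for (i) and (iv); the remaining constraints have slack.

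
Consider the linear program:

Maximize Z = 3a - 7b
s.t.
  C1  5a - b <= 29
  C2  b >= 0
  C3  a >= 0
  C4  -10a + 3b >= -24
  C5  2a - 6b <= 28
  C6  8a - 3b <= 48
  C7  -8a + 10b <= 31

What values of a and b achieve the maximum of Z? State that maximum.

a = 12/5, b = 0, maximum Z = 36/5

Extreme points and Z = 3a - 7b:
  (0, 0) → Z = 0
  (12/5, 0) → Z = 36/5
  (0, 31/10) → Z = -217/10
  (333/76, 251/38) → Z = -2515/76

The optimum lies where b = 0 and -10a + 3b = -24.
Solving simultaneously gives a = 12/5, b = 0.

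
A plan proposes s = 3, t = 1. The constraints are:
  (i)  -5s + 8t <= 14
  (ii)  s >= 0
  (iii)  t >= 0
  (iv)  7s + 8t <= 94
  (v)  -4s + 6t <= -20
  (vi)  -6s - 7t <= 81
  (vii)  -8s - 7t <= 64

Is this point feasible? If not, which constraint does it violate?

not feasible — violates (v)

Constraint (v): -4s + 6t = -6, which is not ≤ -20. All other constraints are satisfied.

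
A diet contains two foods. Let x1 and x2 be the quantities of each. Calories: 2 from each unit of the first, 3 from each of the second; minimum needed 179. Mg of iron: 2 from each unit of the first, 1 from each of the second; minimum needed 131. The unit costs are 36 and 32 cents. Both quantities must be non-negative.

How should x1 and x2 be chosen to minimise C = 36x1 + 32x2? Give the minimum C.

Corner points and C = 36x1 + 32x2:
  (0, 131) → C = 4192
  (179/2, 0) → C = 3222
  (107/2, 24) → C = 2694
The feasible region is unbounded (it extends along (0, 1), (1, 0)), but C strictly increases along every unbounded feasible direction, so there is no improving ray and the minimum is attained at a vertex.

x1 = 107/2, x2 = 24, minimum C = 2694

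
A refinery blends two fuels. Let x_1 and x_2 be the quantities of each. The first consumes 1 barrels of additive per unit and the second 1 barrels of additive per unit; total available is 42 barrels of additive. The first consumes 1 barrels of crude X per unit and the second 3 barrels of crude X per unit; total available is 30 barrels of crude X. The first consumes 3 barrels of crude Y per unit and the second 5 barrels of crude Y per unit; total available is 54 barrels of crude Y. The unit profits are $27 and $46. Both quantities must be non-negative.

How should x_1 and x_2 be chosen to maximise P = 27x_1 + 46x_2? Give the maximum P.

Extreme points and P = 27x_1 + 46x_2:
  (0, 0) → P = 0
  (0, 10) → P = 460
  (18, 0) → P = 486
  (3, 9) → P = 495

x_1 = 3, x_2 = 9, maximum P = 495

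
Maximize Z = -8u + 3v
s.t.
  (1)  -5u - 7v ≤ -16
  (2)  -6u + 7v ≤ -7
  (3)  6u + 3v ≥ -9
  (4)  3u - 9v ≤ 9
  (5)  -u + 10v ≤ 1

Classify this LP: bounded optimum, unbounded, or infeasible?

Extreme points and Z = -8u + 3v:
  (69/22, 1/22) → Z = -549/22
  (51/19, 7/19) → Z = -387/19
  (33/7, 4/7) → Z = -36
The feasible region has finitely many vertices and no improving ray; the maximum is -387/19 at (51/19, 7/19).

bounded optimum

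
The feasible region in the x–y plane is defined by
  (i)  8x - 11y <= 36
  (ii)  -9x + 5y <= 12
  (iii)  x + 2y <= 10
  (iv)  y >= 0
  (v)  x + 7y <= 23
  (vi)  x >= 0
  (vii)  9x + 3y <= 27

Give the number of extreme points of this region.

5

The feasible vertices (each the meet of two boundaries and inside every other half-plane) are:
  (31/68, 219/68)
  (0, 12/5)
  (0, 0)
  (3, 0)
  (2, 3)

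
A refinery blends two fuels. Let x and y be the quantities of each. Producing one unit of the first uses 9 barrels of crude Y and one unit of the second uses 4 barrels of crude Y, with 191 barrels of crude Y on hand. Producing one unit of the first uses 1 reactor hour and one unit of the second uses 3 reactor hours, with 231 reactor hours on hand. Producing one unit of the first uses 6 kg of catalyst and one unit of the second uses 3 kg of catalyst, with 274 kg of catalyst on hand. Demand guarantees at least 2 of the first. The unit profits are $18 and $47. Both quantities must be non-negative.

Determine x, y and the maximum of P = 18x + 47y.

Extreme points and P = 18x + 47y:
  (191/9, 0) → P = 382
  (2, 0) → P = 36
  (2, 173/4) → P = 8275/4

x = 2, y = 173/4, maximum P = 8275/4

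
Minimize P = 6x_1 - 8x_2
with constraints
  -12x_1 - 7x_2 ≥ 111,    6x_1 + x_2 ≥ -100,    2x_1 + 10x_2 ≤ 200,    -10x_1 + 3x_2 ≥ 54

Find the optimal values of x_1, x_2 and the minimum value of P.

x_1 = -589/30, x_2 = 89/5, minimum P = -1301/5

Extreme points and P = 6x_1 - 8x_2:
  (-589/30, 89/5) → P = -1301/5
  (-711/106, -231/53) → P = -285/53
  (-177/14, -169/7) → P = 821/7

The optimum lies where -12x_1 - 7x_2 = 111 and 6x_1 + x_2 = -100.
Solving simultaneously gives x_1 = -589/30, x_2 = 89/5.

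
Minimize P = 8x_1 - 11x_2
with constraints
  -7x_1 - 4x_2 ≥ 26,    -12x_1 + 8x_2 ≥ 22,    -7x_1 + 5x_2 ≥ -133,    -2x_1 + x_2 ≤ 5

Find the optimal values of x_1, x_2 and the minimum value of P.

x_1 = -46/15, x_2 = -17/15, minimum P = -181/15

Feasible corners and P = 8x_1 - 11x_2:
  (-37/13, -79/52) → P = -315/52
  (-46/15, -17/15) → P = -181/15
  (-9/2, -4) → P = 8

The optimum lies where -7x_1 - 4x_2 = 26 and -2x_1 + x_2 = 5.
Solving simultaneously gives x_1 = -46/15, x_2 = -17/15.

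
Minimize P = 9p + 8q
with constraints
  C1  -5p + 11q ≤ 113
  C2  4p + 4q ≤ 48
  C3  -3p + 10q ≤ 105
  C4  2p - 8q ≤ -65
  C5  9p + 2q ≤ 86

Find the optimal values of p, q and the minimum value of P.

Feasible corners and P = 9p + 8q:
  (19/16, 173/16) → P = 1555/16
  (-21/2, 11/2) → P = -101/2
  (31/10, 89/10) → P = 991/10

The optimum lies where -5p + 11q = 113 and 2p - 8q = -65.
Solving simultaneously gives p = -21/2, q = 11/2.

p = -21/2, q = 11/2, minimum P = -101/2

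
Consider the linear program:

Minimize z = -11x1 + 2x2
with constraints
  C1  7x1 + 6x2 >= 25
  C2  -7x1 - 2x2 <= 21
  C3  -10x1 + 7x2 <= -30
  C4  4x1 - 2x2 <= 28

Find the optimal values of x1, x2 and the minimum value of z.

Feasible corners and z = -11x1 + 2x2:
  (355/109, 40/109) → z = -3825/109
  (109/19, -48/19) → z = -1295/19
  (17, 20) → z = -147

x1 = 17, x2 = 20, minimum z = -147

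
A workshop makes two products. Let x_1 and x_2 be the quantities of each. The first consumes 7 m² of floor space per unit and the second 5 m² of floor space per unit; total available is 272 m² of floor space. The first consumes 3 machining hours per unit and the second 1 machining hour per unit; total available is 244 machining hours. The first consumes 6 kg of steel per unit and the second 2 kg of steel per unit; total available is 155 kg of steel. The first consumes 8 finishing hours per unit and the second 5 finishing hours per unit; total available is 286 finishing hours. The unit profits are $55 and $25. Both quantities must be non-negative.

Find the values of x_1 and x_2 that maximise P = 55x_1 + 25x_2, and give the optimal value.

Vertices and P = 55x_1 + 25x_2:
  (0, 0) → P = 0
  (0, 272/5) → P = 1360
  (155/6, 0) → P = 8525/6
  (14, 174/5) → P = 1640
  (29/2, 34) → P = 3295/2

x_1 = 29/2, x_2 = 34, maximum P = 3295/2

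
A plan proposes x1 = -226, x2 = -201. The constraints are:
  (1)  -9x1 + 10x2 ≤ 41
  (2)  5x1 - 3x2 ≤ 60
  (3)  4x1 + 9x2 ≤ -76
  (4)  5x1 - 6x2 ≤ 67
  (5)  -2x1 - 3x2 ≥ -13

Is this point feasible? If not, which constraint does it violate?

not feasible — violates (4)

Constraint (4): 5x1 - 6x2 = 76, which is not ≤ 67. All other constraints are satisfied.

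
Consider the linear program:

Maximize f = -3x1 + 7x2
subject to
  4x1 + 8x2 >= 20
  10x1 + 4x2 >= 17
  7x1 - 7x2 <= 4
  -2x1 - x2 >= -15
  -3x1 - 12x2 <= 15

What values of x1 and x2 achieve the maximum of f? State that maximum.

x1 = -43/2, x2 = 58, maximum f = 941/2

Corner points and f = -3x1 + 7x2:
  (7/8, 33/16) → f = 189/16
  (43/21, 31/21) → f = 88/21
  (-43/2, 58) → f = 941/2
  (109/21, 97/21) → f = 352/21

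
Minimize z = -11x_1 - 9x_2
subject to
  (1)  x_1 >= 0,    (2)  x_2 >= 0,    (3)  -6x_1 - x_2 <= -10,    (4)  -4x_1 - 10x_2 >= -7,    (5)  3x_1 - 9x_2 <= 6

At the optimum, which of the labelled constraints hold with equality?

Feasible corners and z = -11x_1 - 9x_2:
  (5/3, 0) → z = -55/3
  (7/4, 0) → z = -77/4
  (93/56, 1/28) → z = -1041/56

The minimum is at (7/4, 0). Substituting into each constraint, equality holds for (2) and (4); the remaining constraints have slack.

(2) and (4)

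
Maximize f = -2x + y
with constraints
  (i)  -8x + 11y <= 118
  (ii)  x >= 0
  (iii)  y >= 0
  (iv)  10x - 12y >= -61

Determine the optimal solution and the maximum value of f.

x = 0, y = 61/12, maximum f = 61/12

Vertices and f = -2x + y:
  (745/14, 346/7) → f = -57
  (0, 0) → f = 0
  (0, 61/12) → f = 61/12
The feasible region is unbounded (it extends along (1, 0), (11, 8)), but f strictly decreases along every unbounded feasible direction, so there is no improving ray and the maximum is attained at a vertex.

The binding constraints are x = 0 and 10x - 12y = -61.
Solving simultaneously gives x = 0, y = 61/12.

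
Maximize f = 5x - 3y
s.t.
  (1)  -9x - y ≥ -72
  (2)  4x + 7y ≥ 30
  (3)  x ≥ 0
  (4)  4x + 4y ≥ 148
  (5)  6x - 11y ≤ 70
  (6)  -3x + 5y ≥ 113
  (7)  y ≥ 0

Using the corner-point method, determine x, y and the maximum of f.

x = 35/8, y = 261/8, maximum f = -76

The optimum lies where -9x - y = -72 and 4x + 4y = 148.
Solving simultaneously gives x = 35/8, y = 261/8.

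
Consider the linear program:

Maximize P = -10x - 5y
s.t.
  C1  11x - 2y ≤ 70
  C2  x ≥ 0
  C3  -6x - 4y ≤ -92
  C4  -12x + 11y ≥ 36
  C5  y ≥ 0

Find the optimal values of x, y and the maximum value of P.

Extreme points and P = -10x - 5y:
  (842/97, 1236/97) → P = -14600/97
  (0, 23) → P = -115
  (434/57, 220/19) → P = -7640/57
The feasible region is unbounded (it extends along (0, 1), (2, 11)), but P strictly decreases along every unbounded feasible direction, so there is no improving ray and the maximum is attained at a vertex.

x = 0, y = 23, maximum P = -115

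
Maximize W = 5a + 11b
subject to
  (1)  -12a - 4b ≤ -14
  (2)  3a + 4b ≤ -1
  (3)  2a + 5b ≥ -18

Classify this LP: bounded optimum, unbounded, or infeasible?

bounded optimum

Corner points and W = 5a + 11b:
  (5/3, -3/2) → W = -49/6
  (71/26, -61/13) → W = -987/26
  (67/7, -52/7) → W = -237/7
The feasible region has finitely many vertices and no improving ray; the maximum is -49/6 at (5/3, -3/2).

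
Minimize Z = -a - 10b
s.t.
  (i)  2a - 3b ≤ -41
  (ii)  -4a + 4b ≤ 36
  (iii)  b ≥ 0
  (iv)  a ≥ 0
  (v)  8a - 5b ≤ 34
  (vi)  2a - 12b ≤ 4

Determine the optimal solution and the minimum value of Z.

a = 79/3, b = 106/3, minimum Z = -1139/3

Corner points and Z = -a - 10b:
  (14, 23) → Z = -244
  (307/14, 198/7) → Z = -4267/14
  (79/3, 106/3) → Z = -1139/3

The binding constraints are -4a + 4b = 36 and 8a - 5b = 34.
Solving simultaneously gives a = 79/3, b = 106/3.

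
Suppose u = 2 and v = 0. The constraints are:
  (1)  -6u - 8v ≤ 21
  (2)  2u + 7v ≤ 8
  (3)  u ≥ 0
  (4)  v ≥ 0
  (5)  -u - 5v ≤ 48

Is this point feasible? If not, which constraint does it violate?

(1): -12 ≤ 21 ✓
(2): 4 ≤ 8 ✓
(3): 2 ≥ 0 ✓
(4): 0 ≥ 0 ✓
(5): -2 ≤ 48 ✓

feasible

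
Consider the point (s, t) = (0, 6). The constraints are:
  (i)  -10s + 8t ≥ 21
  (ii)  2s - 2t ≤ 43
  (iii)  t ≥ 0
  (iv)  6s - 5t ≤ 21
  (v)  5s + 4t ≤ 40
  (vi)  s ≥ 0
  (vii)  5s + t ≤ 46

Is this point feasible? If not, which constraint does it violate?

(i): 48 ≥ 21 ✓
(ii): -12 ≤ 43 ✓
(iii): 6 ≥ 0 ✓
(iv): -30 ≤ 21 ✓
(v): 24 ≤ 40 ✓
(vi): 0 ≥ 0 ✓
(vii): 6 ≤ 46 ✓

feasible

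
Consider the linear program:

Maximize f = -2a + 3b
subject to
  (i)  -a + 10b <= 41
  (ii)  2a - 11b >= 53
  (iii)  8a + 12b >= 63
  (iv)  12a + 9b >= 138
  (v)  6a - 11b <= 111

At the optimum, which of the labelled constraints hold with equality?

(ii) and (iv)

Feasible corners and f = -2a + 3b:
  (133/10, -12/5) → f = -169/5
  (29/2, -24/11) → f = -391/11
  (839/62, -84/31) → f = -1091/31

The maximum is at (133/10, -12/5). Substituting into each constraint, equality holds for (ii) and (iv); the remaining constraints have slack.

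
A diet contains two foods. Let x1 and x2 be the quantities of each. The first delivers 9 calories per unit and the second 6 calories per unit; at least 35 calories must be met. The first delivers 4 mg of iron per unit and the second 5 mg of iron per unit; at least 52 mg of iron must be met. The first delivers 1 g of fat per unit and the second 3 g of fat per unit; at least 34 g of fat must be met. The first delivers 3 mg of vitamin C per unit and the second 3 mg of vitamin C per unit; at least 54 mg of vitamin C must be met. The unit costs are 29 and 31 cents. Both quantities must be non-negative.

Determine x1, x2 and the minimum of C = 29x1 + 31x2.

x1 = 10, x2 = 8, minimum C = 538

The feasible region is unbounded (it extends along (0, 1), (1, 0)), but C strictly increases along every unbounded feasible direction, so there is no improving ray and the minimum is attained at a vertex.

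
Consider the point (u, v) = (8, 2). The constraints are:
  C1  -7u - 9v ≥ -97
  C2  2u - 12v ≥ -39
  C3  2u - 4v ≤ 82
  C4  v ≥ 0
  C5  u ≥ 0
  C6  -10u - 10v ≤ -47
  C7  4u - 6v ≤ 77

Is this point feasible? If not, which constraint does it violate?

feasible

C1: -74 ≥ -97 ✓
C2: -8 ≥ -39 ✓
C3: 8 ≤ 82 ✓
C4: 2 ≥ 0 ✓
C5: 8 ≥ 0 ✓
C6: -100 ≤ -47 ✓
C7: 20 ≤ 77 ✓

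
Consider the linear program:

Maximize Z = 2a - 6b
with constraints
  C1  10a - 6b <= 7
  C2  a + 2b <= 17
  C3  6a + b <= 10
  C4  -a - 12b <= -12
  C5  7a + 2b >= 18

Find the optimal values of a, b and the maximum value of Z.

Feasible corners and Z = 2a - 6b:
  (3/11, 92/11) → Z = -546/11
  (1/6, 101/12) → Z = -301/6
  (2/5, 38/5) → Z = -224/5

a = 2/5, b = 38/5, maximum Z = -224/5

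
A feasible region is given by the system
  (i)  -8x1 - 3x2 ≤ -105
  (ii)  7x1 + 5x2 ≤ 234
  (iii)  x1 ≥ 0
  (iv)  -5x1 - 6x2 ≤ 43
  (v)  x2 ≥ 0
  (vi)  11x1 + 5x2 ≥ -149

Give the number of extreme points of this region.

Pairwise boundary intersections that survive every other constraint:
  (0, 35)
  (105/8, 0)
  (0, 234/5)
  (234/7, 0)

4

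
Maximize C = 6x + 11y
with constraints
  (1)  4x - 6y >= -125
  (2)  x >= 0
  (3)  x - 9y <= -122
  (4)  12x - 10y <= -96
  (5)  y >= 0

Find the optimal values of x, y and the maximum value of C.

Corner points and C = 6x + 11y:
  (0, 125/6) → C = 1375/6
  (337/16, 279/8) → C = 510
  (0, 122/9) → C = 1342/9
  (178/49, 684/49) → C = 8592/49

The binding constraints are 4x - 6y = -125 and 12x - 10y = -96.
Solving simultaneously gives x = 337/16, y = 279/8.

x = 337/16, y = 279/8, maximum C = 510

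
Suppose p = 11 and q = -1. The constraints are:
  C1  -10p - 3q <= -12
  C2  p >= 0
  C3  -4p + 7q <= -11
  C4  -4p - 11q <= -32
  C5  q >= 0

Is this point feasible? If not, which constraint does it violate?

Constraint C5: q = -1, which is not ≥ 0. All other constraints are satisfied.

not feasible — violates C5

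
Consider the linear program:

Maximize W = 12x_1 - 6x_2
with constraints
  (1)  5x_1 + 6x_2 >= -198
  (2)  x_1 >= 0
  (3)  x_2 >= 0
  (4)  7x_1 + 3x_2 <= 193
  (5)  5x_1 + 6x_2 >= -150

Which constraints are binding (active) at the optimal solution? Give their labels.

(3) and (4)

Extreme points and W = 12x_1 - 6x_2:
  (0, 0) → W = 0
  (0, 193/3) → W = -386
  (193/7, 0) → W = 2316/7

The maximum is at (193/7, 0). Substituting into each constraint, equality holds for (3) and (4); the remaining constraints have slack.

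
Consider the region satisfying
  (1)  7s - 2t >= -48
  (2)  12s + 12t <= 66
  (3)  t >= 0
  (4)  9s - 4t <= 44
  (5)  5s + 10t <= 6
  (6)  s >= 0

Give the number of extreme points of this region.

3

Of the 15 pairwise boundary intersections, those satisfying every inequality are:
  (6/5, 0)
  (0, 0)
  (0, 3/5)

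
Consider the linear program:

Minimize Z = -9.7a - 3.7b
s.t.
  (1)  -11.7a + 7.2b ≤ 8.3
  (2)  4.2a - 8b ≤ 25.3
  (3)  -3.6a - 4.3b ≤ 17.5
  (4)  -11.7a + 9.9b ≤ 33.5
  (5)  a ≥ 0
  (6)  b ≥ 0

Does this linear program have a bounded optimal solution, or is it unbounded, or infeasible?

From the feasible point (589/117, 28/3), moving in the direction (8, 4.2) keeps every constraint satisfied while Z decreases without bound.

unbounded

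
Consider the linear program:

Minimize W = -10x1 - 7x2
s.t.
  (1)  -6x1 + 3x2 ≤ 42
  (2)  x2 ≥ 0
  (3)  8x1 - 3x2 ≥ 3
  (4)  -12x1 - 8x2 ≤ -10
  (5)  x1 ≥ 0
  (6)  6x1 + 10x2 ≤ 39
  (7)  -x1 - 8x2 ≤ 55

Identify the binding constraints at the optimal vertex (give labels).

Feasible corners and W = -10x1 - 7x2:
  (5/6, 0) → W = -25/3
  (13/2, 0) → W = -65
  (27/50, 11/25) → W = -212/25
  (3/2, 3) → W = -36

The minimum is at (13/2, 0). Substituting into each constraint, equality holds for (2) and (6); the remaining constraints have slack.

(2) and (6)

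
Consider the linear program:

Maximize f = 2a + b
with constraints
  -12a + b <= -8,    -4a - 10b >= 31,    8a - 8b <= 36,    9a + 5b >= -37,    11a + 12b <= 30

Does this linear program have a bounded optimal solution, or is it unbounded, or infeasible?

bounded optimum

Vertices and f = 2a + b:
  (49/124, -101/31) → f = -153/62
  (7/22, -46/11) → f = -39/11
  (1, -7/2) → f = -3/2
The feasible region has finitely many vertices and no improving ray; the maximum is -3/2 at (1, -7/2).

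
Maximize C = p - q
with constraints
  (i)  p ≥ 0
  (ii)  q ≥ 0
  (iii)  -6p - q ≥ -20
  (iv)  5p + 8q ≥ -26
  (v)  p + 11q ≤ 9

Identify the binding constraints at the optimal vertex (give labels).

(ii) and (iii)

Vertices and C = p - q:
  (0, 0) → C = 0
  (0, 9/11) → C = -9/11
  (10/3, 0) → C = 10/3
  (211/65, 34/65) → C = 177/65

The maximum is at (10/3, 0). Substituting into each constraint, equality holds for (ii) and (iii); the remaining constraints have slack.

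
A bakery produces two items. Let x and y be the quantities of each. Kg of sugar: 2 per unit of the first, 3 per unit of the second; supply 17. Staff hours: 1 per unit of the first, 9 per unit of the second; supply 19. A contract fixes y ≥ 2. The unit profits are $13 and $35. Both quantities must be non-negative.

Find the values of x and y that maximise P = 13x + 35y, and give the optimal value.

x = 1, y = 2, maximum P = 83

Feasible corners and P = 13x + 35y:
  (0, 19/9) → P = 665/9
  (0, 2) → P = 70
  (1, 2) → P = 83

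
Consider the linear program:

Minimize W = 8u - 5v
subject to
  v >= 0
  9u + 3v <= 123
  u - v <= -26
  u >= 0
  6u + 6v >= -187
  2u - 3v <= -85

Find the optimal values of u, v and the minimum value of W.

u = 0, v = 41, minimum W = -205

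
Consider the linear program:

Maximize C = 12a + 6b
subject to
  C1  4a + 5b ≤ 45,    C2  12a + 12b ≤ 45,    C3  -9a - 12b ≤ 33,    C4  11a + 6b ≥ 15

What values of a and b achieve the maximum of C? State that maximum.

a = 26, b = -89/4, maximum C = 357/2

At the optimal vertex, 12a + 12b = 45 and -9a - 12b = 33.
Solving simultaneously gives a = 26, b = -89/4.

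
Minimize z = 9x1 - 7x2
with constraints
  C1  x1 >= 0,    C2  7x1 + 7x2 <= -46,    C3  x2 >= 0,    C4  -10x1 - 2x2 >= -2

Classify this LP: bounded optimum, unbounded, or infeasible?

The boundaries x1 = 0 and 7x1 + 7x2 = -46 meet at (0, -46/7), but that point violates x2 ≥ 0. Every candidate vertex is excluded by some other constraint, so the feasible region is empty.

infeasible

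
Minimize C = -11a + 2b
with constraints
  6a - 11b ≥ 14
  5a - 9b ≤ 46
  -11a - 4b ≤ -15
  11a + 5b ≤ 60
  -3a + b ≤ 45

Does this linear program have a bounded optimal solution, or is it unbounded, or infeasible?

Extreme points and C = -11a + 2b:
  (221/145, -64/145) → C = -2559/145
  (730/151, 206/151) → C = -7618/151
  (319/119, -431/119) → C = -4371/119
  (385/62, -103/62) → C = -4441/62
The feasible region has finitely many vertices and no improving ray; the minimum is -4441/62 at (385/62, -103/62).

bounded optimum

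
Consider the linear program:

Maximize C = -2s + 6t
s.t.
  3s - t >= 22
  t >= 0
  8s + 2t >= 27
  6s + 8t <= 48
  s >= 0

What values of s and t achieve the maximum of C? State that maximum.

Feasible corners and C = -2s + 6t:
  (22/3, 0) → C = -44/3
  (112/15, 2/5) → C = -188/15
  (8, 0) → C = -16

s = 112/15, t = 2/5, maximum C = -188/15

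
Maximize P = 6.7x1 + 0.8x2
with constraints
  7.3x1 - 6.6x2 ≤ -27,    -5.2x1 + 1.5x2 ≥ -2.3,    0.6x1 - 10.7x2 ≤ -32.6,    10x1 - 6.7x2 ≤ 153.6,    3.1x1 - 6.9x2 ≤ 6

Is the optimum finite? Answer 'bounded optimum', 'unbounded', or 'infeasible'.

From the feasible point (1856/779, 15719/2337), moving in the direction (1.5, 5.2) keeps every constraint satisfied while P increases without bound.

unbounded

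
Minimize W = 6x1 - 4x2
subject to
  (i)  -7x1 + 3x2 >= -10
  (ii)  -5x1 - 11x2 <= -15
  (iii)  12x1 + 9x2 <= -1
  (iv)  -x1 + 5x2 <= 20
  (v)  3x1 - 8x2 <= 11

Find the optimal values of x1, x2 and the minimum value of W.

x1 = -145/36, x2 = 115/36, minimum W = -665/18

Corner points and W = 6x1 - 4x2:
  (-146/87, 185/87) → W = -1616/87
  (-145/36, 115/36) → W = -665/18
  (-185/69, 239/69) → W = -2066/69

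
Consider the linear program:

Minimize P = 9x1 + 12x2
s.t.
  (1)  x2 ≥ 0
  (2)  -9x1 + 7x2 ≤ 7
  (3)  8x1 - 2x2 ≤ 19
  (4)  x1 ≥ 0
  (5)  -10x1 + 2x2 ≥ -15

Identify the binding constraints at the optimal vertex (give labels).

Vertices and P = 9x1 + 12x2:
  (0, 0) → P = 0
  (3/2, 0) → P = 27/2
  (0, 1) → P = 12
  (119/52, 205/52) → P = 3531/52

The minimum is at (0, 0). Substituting into each constraint, equality holds for (1) and (4); the remaining constraints have slack.

(1) and (4)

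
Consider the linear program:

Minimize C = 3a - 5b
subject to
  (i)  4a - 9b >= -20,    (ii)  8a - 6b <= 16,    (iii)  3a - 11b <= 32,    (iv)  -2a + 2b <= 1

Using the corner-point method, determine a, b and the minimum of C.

a = 31/10, b = 18/5, minimum C = -87/10

Corner points and C = 3a - 5b:
  (11/2, 14/3) → C = -41/6
  (31/10, 18/5) → C = -87/10
  (-8/35, -104/35) → C = 496/35
  (-75/16, -67/16) → C = 55/8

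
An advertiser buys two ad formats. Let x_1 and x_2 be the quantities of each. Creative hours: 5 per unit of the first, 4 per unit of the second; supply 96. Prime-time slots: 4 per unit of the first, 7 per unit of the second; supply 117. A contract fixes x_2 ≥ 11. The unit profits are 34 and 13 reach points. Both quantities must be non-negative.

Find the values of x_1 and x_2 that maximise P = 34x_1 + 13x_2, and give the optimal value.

x_1 = 10, x_2 = 11, maximum P = 483

Vertices and P = 34x_1 + 13x_2:
  (0, 117/7) → P = 1521/7
  (0, 11) → P = 143
  (10, 11) → P = 483

The binding constraints are 4x_1 + 7x_2 = 117 and x_2 = 11.
Solving simultaneously gives x_1 = 10, x_2 = 11.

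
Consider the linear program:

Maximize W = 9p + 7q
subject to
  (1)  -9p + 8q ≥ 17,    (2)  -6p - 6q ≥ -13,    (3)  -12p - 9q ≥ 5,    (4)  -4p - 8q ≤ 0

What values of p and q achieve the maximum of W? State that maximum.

Vertices and W = 9p + 7q:
  (-193/177, 53/59) → W = -208/59
  (-17/13, 17/26) → W = -187/26
  (-49/6, 31/3) → W = -7/6
The feasible region is unbounded (it extends along (-1, 1), (-2, 1)), but W strictly decreases along every unbounded feasible direction, so there is no improving ray and the maximum is attained at a vertex.

p = -49/6, q = 31/3, maximum W = -7/6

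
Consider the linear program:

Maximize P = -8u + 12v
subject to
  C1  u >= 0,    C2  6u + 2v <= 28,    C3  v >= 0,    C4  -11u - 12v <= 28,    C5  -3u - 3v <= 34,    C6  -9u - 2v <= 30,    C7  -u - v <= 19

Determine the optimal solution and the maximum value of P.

Corner points and P = -8u + 12v:
  (0, 14) → P = 168
  (0, 0) → P = 0
  (14/3, 0) → P = -112/3

At the optimal vertex, u = 0 and 6u + 2v = 28.
Solving simultaneously gives u = 0, v = 14.

u = 0, v = 14, maximum P = 168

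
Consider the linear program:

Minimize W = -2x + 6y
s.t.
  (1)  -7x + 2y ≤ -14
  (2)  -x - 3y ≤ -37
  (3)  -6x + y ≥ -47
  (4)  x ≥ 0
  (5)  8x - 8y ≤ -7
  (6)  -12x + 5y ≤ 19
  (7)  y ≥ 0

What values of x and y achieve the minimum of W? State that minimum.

Feasible corners and W = -2x + 6y:
  (116/23, 245/23) → W = 1238/23
  (108/11, 301/11) → W = 1590/11
  (275/32, 303/32) → W = 317/8
  (383/40, 209/20) → W = 871/20
  (127/9, 113/3) → W = 1780/9

The optimum lies where -x - 3y = -37 and 8x - 8y = -7.
Solving simultaneously gives x = 275/32, y = 303/32.

x = 275/32, y = 303/32, minimum W = 317/8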